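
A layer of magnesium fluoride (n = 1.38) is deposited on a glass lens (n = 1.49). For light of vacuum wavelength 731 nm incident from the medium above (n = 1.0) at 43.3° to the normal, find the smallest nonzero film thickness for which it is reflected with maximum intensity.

305 nm

At the upper boundary (n = 1.0 to n = 1.38) the reflected ray undergoes a half-wave phase shift.
Ray reflecting at the bottom interface goes from n = 1.38 toward n = 1.49: a half-wave phase shift.
Net: no relative phase inversion (both shifts match).
For maximum reflection here: 2 n t cos θ_r = m λ.
Snell's law: 1.0 sin 43.3° = 1.38 sin θ_r → sin θ_r = 0.497, cos θ_r = 0.868.
Minimum nonzero at m = 1: t = λ / (2 n cos θ_r) = 731 / (2 × 1.38 × 0.868) = 305 nm.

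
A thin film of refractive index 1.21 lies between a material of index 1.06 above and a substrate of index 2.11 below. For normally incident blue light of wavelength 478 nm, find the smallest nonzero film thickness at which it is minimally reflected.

Ray reflecting at the top interface goes from n = 1.06 toward n = 1.21: a half-wave phase shift.
Ray reflecting at the bottom interface goes from n = 1.21 toward n = 2.11: a half-wave phase shift.
Zero or two π shifts → no net half-wave offset.
So the condition for destructive reflection is 2 n t = (m + ½) λ.
Minimum at m = 0: t = λ / (4 n) = 478 / (4 × 1.21) = 98.8 nm.

98.8 nm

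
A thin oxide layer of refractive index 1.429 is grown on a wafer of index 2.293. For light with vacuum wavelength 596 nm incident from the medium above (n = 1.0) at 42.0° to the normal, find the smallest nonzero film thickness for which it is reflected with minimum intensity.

Ray reflecting at the top interface goes from n = 1.0 toward n = 1.429: a half-wave phase shift.
Bottom surface (1.429 → 2.293): reflection off a higher-index medium gives a half-wave phase shift.
The two reflections carry the same phase change, so no net offset.
For weak reflection here: 2 n t cos θ_r = (m + ½) λ.
Snell's law: 1.0 sin 42.0° = 1.429 sin θ_r → sin θ_r = 0.468, cos θ_r = 0.884.
Minimum at m = 0: t = λ / (4 n cos θ_r) = 596 / (4 × 1.429 × 0.884) = 118 nm.

118 nm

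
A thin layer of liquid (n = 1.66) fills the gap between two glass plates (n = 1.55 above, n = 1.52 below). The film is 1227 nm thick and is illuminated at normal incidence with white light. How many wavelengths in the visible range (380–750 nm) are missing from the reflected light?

5

Ray reflecting at the top interface goes from n = 1.55 toward n = 1.66: a half-wave phase shift.
At the lower boundary (n = 1.66 to n = 1.52) the reflected ray undergoes no phase shift.
The two reflections differ by half a wavelength.
With one net inversion, destructive interference in reflection requires 2 n t = m λ.
λ = 2 n t / m = 4074 / m nm.
m=5: 815 nm (IR); m=6: 679 nm (visible); m=7: 582 nm (visible); m=8: 509 nm (visible); m=9: 453 nm (visible); m=10: 407 nm (visible); m=11: 370 nm (UV).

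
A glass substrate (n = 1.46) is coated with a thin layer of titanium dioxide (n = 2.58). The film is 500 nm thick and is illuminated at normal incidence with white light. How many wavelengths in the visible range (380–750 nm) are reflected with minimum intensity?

3

Ray reflecting at the top interface goes from n = 1.0 toward n = 2.58: a half-wave phase shift.
At the lower boundary (n = 2.58 to n = 1.46) the reflected ray undergoes no phase shift.
Exactly one π shift → a net half-wave offset.
So the condition for destructive reflection is 2 n t = m λ.
λ = 2 n t / m = 2580 / m nm.
m=3: 860 nm (IR); m=4: 645 nm (visible); m=5: 516 nm (visible); m=6: 430 nm (visible); m=7: 369 nm (UV).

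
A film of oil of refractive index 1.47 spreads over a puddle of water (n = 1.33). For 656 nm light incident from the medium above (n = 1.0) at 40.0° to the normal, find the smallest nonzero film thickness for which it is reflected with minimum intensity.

Top surface (1.0 → 1.47): reflection off a higher-index medium gives a half-wave phase shift.
Ray reflecting at the bottom interface goes from n = 1.47 toward n = 1.33: no phase shift.
Net: one phase inversion between the two reflected rays.
So the condition for destructive reflection is 2 n t cos θ_r = m λ.
Snell's law: 1.0 sin 40.0° = 1.47 sin θ_r → sin θ_r = 0.437, cos θ_r = 0.899.
Minimum nonzero at m = 1: t = λ / (2 n cos θ_r) = 656 / (2 × 1.47 × 0.899) = 248 nm.

248 nm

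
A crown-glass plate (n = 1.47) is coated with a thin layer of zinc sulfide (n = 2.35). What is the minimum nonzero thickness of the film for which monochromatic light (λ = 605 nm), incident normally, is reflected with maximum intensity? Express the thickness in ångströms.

644 Å

Top surface (1.0 → 2.35): reflection off a higher-index medium gives a half-wave phase shift.
At the lower boundary (n = 2.35 to n = 1.47) the reflected ray undergoes no phase shift.
Exactly one π shift → a net half-wave offset.
For maximum reflection here: 2 n t = (m + ½) λ.
Minimum at m = 0: t = λ / (4 n) = 605 / (4 × 2.35) = 64.4 nm.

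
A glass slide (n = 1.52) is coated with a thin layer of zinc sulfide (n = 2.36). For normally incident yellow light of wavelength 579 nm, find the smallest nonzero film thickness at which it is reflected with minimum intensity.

At the upper boundary (n = 1.0 to n = 2.36) the reflected ray undergoes a half-wave phase shift.
Ray reflecting at the bottom interface goes from n = 2.36 toward n = 1.52: no phase shift.
The two reflections differ by half a wavelength.
So the condition for destructive reflection is 2 n t = m λ.
Minimum nonzero at m = 1: t = λ / (2 n) = 579 / (2 × 2.36) = 123 nm.

123 nm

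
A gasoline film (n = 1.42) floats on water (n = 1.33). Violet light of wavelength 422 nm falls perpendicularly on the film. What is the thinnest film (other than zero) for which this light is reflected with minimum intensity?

149 nm

Top surface (1.0 → 1.42): reflection off a higher-index medium gives a half-wave phase shift.
Bottom surface (1.42 → 1.33): reflection off a lower-index medium gives no phase shift.
Net: one phase inversion between the two reflected rays.
With one net inversion, destructive interference in reflection requires 2 n t = m λ.
Minimum nonzero at m = 1: t = λ / (2 n) = 422 / (2 × 1.42) = 149 nm.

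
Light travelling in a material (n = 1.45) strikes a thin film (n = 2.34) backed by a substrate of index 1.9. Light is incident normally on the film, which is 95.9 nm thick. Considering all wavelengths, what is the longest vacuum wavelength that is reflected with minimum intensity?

449 nm

At the upper boundary (n = 1.45 to n = 2.34) the reflected ray undergoes a half-wave phase shift.
Ray reflecting at the bottom interface goes from n = 2.34 toward n = 1.9: no phase shift.
Exactly one π shift → a net half-wave offset.
So the condition for destructive reflection is 2 n t = m λ.
λ = 2 n t / m. The longest wavelength is m = 1: λ = 2 × 2.34 × 95.9 / 1.00 = 449 nm.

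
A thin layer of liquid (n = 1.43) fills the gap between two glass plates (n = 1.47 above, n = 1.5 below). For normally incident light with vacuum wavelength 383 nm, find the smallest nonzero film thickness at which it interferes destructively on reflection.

At the upper boundary (n = 1.47 to n = 1.43) the reflected ray undergoes no phase shift.
At the lower boundary (n = 1.43 to n = 1.5) the reflected ray undergoes a half-wave phase shift.
Exactly one π shift → a net half-wave offset.
With one net inversion, destructive interference in reflection requires 2 n t = m λ.
Minimum nonzero at m = 1: t = λ / (2 n) = 383 / (2 × 1.43) = 134 nm.

134 nm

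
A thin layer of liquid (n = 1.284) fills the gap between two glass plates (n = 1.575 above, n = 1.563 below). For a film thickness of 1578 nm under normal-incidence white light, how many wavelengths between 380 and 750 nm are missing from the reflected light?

5

Top surface (1.575 → 1.284): reflection off a lower-index medium gives no phase shift.
Bottom surface (1.284 → 1.563): reflection off a higher-index medium gives a half-wave phase shift.
The two reflections differ by half a wavelength.
With one net inversion, destructive interference in reflection requires 2 n t = m λ.
λ = 2 n t / m = 4052 / m nm.
m=5: 810 nm (IR); m=6: 675 nm (visible); m=7: 579 nm (visible); m=8: 507 nm (visible); m=9: 450 nm (visible); m=10: 405 nm (visible); m=11: 368 nm (UV).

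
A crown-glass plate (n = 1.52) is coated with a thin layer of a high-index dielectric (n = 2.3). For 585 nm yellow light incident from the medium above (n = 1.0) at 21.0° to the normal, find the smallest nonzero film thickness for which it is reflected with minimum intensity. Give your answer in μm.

Ray reflecting at the top interface goes from n = 1.0 toward n = 2.3: a half-wave phase shift.
Ray reflecting at the bottom interface goes from n = 2.3 toward n = 1.52: no phase shift.
Net: one phase inversion between the two reflected rays.
So the condition for destructive reflection is 2 n t cos θ_r = m λ.
Snell's law: 1.0 sin 21.0° = 2.3 sin θ_r → sin θ_r = 0.156, cos θ_r = 0.988.
Minimum nonzero at m = 1: t = λ / (2 n cos θ_r) = 585 / (2 × 2.3 × 0.988) = 129 nm.

0.129 μm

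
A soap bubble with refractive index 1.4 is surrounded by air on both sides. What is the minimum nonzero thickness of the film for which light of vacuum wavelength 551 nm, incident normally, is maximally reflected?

At the upper boundary (n = 1.0 to n = 1.4) the reflected ray undergoes a half-wave phase shift.
At the lower boundary (n = 1.4 to n = 1.0) the reflected ray undergoes no phase shift.
Net: one phase inversion between the two reflected rays.
For bright reflection here: 2 n t = (m + ½) λ.
Minimum at m = 0: t = λ / (4 n) = 551 / (4 × 1.4) = 98.4 nm.

98.4 nm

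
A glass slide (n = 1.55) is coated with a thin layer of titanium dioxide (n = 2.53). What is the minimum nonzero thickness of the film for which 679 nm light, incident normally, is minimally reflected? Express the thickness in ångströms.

1342 Å

Top surface (1.0 → 2.53): reflection off a higher-index medium gives a half-wave phase shift.
Ray reflecting at the bottom interface goes from n = 2.53 toward n = 1.55: no phase shift.
Net: one phase inversion between the two reflected rays.
With one net inversion, destructive interference in reflection requires 2 n t = m λ.
Minimum nonzero at m = 1: t = λ / (2 n) = 679 / (2 × 2.53) = 134 nm.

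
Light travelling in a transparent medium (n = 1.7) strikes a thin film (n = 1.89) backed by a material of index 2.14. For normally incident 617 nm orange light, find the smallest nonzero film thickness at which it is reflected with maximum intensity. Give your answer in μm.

0.163 μm

At the upper boundary (n = 1.7 to n = 1.89) the reflected ray undergoes a half-wave phase shift.
Ray reflecting at the bottom interface goes from n = 1.89 toward n = 2.14: a half-wave phase shift.
Net: no relative phase inversion (both shifts match).
So the condition for constructive reflection is 2 n t = m λ.
Minimum nonzero at m = 1: t = λ / (2 n) = 617 / (2 × 1.89) = 163 nm.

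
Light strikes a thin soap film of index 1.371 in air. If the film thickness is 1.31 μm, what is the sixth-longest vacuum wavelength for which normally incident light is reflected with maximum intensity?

At the upper boundary (n = 1.0 to n = 1.371) the reflected ray undergoes a half-wave phase shift.
Ray reflecting at the bottom interface goes from n = 1.371 toward n = 1.0: no phase shift.
Net: one phase inversion between the two reflected rays.
For maximum reflection here: 2 n t = (m + ½) λ.
λ = 2 n t / (m + ½). The sixth-longest wavelength is m = 5: λ = 2 × 1.371 × 1310 / 5.50 = 653 nm.

653 nm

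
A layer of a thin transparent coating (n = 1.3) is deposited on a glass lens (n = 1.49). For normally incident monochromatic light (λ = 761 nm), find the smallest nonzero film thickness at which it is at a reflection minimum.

Top surface (1.0 → 1.3): reflection off a higher-index medium gives a half-wave phase shift.
Ray reflecting at the bottom interface goes from n = 1.3 toward n = 1.49: a half-wave phase shift.
Net: no relative phase inversion (both shifts match).
With no net inversion, destructive interference in reflection requires 2 n t = (m + ½) λ.
Minimum at m = 0: t = λ / (4 n) = 761 / (4 × 1.3) = 146 nm.

146 nm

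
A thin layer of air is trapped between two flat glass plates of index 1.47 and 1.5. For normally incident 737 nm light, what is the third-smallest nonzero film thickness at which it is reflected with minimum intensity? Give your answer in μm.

1.11 μm

Top surface (1.47 → 1.0): reflection off a lower-index medium gives no phase shift.
At the lower boundary (n = 1.0 to n = 1.5) the reflected ray undergoes a half-wave phase shift.
The two reflections differ by half a wavelength.
So the condition for destructive reflection is 2 n t = m λ.
The third-smallest nonzero thickness corresponds to m = 3: t = m λ / (2 n) = 3.00 × 737 / (2 × 1.0) = 1106 nm.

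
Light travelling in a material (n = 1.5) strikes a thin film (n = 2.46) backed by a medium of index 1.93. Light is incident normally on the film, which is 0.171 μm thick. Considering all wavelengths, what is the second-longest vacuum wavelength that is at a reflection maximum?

561 nm

Ray reflecting at the top interface goes from n = 1.5 toward n = 2.46: a half-wave phase shift.
At the lower boundary (n = 2.46 to n = 1.93) the reflected ray undergoes no phase shift.
Net: one phase inversion between the two reflected rays.
So the condition for constructive reflection is 2 n t = (m + ½) λ.
λ = 2 n t / (m + ½). The second-longest wavelength is m = 1: λ = 2 × 2.46 × 171 / 1.50 = 561 nm.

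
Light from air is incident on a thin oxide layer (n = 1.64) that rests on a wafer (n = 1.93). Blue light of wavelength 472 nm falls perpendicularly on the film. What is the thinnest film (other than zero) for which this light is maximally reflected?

At the upper boundary (n = 1.0 to n = 1.64) the reflected ray undergoes a half-wave phase shift.
Ray reflecting at the bottom interface goes from n = 1.64 toward n = 1.93: a half-wave phase shift.
Zero or two π shifts → no net half-wave offset.
For maximum reflection here: 2 n t = m λ.
Minimum nonzero at m = 1: t = λ / (2 n) = 472 / (2 × 1.64) = 144 nm.

144 nm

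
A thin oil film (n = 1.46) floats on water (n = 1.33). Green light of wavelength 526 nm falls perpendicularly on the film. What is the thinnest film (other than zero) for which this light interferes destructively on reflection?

180 nm

At the upper boundary (n = 1.0 to n = 1.46) the reflected ray undergoes a half-wave phase shift.
Bottom surface (1.46 → 1.33): reflection off a lower-index medium gives no phase shift.
Net: one phase inversion between the two reflected rays.
For minimum reflection here: 2 n t = m λ.
Minimum nonzero at m = 1: t = λ / (2 n) = 526 / (2 × 1.46) = 180 nm.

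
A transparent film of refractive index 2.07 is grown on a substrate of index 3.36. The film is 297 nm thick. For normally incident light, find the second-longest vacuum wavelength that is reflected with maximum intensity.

615 nm

Top surface (1.0 → 2.07): reflection off a higher-index medium gives a half-wave phase shift.
Bottom surface (2.07 → 3.36): reflection off a higher-index medium gives a half-wave phase shift.
Net: no relative phase inversion (both shifts match).
With no net inversion, constructive interference in reflection requires 2 n t = m λ.
λ = 2 n t / m. The second-longest wavelength is m = 2: λ = 2 × 2.07 × 297 / 2.00 = 615 nm.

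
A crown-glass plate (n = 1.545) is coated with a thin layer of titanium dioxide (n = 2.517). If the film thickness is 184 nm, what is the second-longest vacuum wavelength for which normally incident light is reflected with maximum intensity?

618 nm

Ray reflecting at the top interface goes from n = 1.0 toward n = 2.517: a half-wave phase shift.
At the lower boundary (n = 2.517 to n = 1.545) the reflected ray undergoes no phase shift.
The two reflections differ by half a wavelength.
So the condition for constructive reflection is 2 n t = (m + ½) λ.
λ = 2 n t / (m + ½). The second-longest wavelength is m = 1: λ = 2 × 2.517 × 184 / 1.50 = 618 nm.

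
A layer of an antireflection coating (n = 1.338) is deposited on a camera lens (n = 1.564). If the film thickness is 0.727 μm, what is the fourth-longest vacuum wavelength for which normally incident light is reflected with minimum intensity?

At the upper boundary (n = 1.0 to n = 1.338) the reflected ray undergoes a half-wave phase shift.
At the lower boundary (n = 1.338 to n = 1.564) the reflected ray undergoes a half-wave phase shift.
The two reflections carry the same phase change, so no net offset.
With no net inversion, destructive interference in reflection requires 2 n t = (m + ½) λ.
λ = 2 n t / (m + ½). The fourth-longest wavelength is m = 3: λ = 2 × 1.338 × 727 / 3.50 = 556 nm.

556 nm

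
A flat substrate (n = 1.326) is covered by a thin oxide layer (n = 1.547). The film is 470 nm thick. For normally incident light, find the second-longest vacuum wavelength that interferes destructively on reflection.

727 nm

At the upper boundary (n = 1.0 to n = 1.547) the reflected ray undergoes a half-wave phase shift.
Bottom surface (1.547 → 1.326): reflection off a lower-index medium gives no phase shift.
The two reflections differ by half a wavelength.
So the condition for destructive reflection is 2 n t = m λ.
λ = 2 n t / m. The second-longest wavelength is m = 2: λ = 2 × 1.547 × 470 / 2.00 = 727 nm.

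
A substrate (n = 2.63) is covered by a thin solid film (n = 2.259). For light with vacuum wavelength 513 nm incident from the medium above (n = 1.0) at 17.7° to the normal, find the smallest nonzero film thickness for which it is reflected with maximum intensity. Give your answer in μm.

Ray reflecting at the top interface goes from n = 1.0 toward n = 2.259: a half-wave phase shift.
At the lower boundary (n = 2.259 to n = 2.63) the reflected ray undergoes a half-wave phase shift.
The two reflections carry the same phase change, so no net offset.
For maximum reflection here: 2 n t cos θ_r = m λ.
Snell's law: 1.0 sin 17.7° = 2.259 sin θ_r → sin θ_r = 0.135, cos θ_r = 0.991.
Minimum nonzero at m = 1: t = λ / (2 n cos θ_r) = 513 / (2 × 2.259 × 0.991) = 115 nm.

0.115 μm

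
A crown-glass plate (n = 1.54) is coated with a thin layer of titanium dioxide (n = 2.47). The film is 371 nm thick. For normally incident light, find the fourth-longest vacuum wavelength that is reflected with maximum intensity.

Top surface (1.0 → 2.47): reflection off a higher-index medium gives a half-wave phase shift.
Ray reflecting at the bottom interface goes from n = 2.47 toward n = 1.54: no phase shift.
The two reflections differ by half a wavelength.
For maximum reflection here: 2 n t = (m + ½) λ.
λ = 2 n t / (m + ½). The fourth-longest wavelength is m = 3: λ = 2 × 2.47 × 371 / 3.50 = 524 nm.

524 nm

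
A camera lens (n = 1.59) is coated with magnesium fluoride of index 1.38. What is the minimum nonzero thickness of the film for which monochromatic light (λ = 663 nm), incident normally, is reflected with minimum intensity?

120 nm

Top surface (1.0 → 1.38): reflection off a higher-index medium gives a half-wave phase shift.
Ray reflecting at the bottom interface goes from n = 1.38 toward n = 1.59: a half-wave phase shift.
Zero or two π shifts → no net half-wave offset.
For dark reflection here: 2 n t = (m + ½) λ.
Minimum at m = 0: t = λ / (4 n) = 663 / (4 × 1.38) = 120 nm.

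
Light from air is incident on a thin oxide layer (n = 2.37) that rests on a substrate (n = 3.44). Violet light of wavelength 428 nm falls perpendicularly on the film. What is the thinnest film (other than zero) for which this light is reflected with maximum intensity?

90.3 nm

At the upper boundary (n = 1.0 to n = 2.37) the reflected ray undergoes a half-wave phase shift.
At the lower boundary (n = 2.37 to n = 3.44) the reflected ray undergoes a half-wave phase shift.
Net: no relative phase inversion (both shifts match).
For maximum reflection here: 2 n t = m λ.
Minimum nonzero at m = 1: t = λ / (2 n) = 428 / (2 × 2.37) = 90.3 nm.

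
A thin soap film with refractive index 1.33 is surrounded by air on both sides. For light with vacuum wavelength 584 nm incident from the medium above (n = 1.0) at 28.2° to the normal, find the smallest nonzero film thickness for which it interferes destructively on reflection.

235 nm

Top surface (1.0 → 1.33): reflection off a higher-index medium gives a half-wave phase shift.
Ray reflecting at the bottom interface goes from n = 1.33 toward n = 1.0: no phase shift.
Exactly one π shift → a net half-wave offset.
So the condition for destructive reflection is 2 n t cos θ_r = m λ.
Snell's law: 1.0 sin 28.2° = 1.33 sin θ_r → sin θ_r = 0.355, cos θ_r = 0.935.
Minimum nonzero at m = 1: t = λ / (2 n cos θ_r) = 584 / (2 × 1.33 × 0.935) = 235 nm.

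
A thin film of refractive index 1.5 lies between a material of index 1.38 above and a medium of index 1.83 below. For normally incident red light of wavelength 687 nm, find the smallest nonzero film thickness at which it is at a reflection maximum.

229 nm

Top surface (1.38 → 1.5): reflection off a higher-index medium gives a half-wave phase shift.
Ray reflecting at the bottom interface goes from n = 1.5 toward n = 1.83: a half-wave phase shift.
Zero or two π shifts → no net half-wave offset.
So the condition for constructive reflection is 2 n t = m λ.
Minimum nonzero at m = 1: t = λ / (2 n) = 687 / (2 × 1.5) = 229 nm.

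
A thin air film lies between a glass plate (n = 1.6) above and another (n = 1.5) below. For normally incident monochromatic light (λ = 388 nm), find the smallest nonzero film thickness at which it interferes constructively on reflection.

97.0 nm

At the upper boundary (n = 1.6 to n = 1.0) the reflected ray undergoes no phase shift.
At the lower boundary (n = 1.0 to n = 1.5) the reflected ray undergoes a half-wave phase shift.
Net: one phase inversion between the two reflected rays.
So the condition for constructive reflection is 2 n t = (m + ½) λ.
Minimum at m = 0: t = λ / (4 n) = 388 / (4 × 1.0) = 97.0 nm.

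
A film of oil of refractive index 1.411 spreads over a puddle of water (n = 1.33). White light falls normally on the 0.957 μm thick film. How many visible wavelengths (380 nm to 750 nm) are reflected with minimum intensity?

Ray reflecting at the top interface goes from n = 1.0 toward n = 1.411: a half-wave phase shift.
Bottom surface (1.411 → 1.33): reflection off a lower-index medium gives no phase shift.
The two reflections differ by half a wavelength.
With one net inversion, destructive interference in reflection requires 2 n t = m λ.
λ = 2 n t / m = 2701 / m nm.
m=3: 900 nm (IR); m=4: 675 nm (visible); m=5: 540 nm (visible); m=6: 450 nm (visible); m=7: 386 nm (visible); m=8: 338 nm (UV).

4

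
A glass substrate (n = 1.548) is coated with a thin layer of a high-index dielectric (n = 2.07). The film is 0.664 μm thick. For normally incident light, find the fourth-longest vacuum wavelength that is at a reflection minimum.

At the upper boundary (n = 1.0 to n = 2.07) the reflected ray undergoes a half-wave phase shift.
Bottom surface (2.07 → 1.548): reflection off a lower-index medium gives no phase shift.
Net: one phase inversion between the two reflected rays.
So the condition for destructive reflection is 2 n t = m λ.
λ = 2 n t / m. The fourth-longest wavelength is m = 4: λ = 2 × 2.07 × 664 / 4.00 = 687 nm.

687 nm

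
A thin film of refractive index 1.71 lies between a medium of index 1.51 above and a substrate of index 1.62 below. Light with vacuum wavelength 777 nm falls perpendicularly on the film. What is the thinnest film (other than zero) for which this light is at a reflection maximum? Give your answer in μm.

At the upper boundary (n = 1.51 to n = 1.71) the reflected ray undergoes a half-wave phase shift.
Ray reflecting at the bottom interface goes from n = 1.71 toward n = 1.62: no phase shift.
Exactly one π shift → a net half-wave offset.
For bright reflection here: 2 n t = (m + ½) λ.
Minimum at m = 0: t = λ / (4 n) = 777 / (4 × 1.71) = 114 nm.

0.114 μm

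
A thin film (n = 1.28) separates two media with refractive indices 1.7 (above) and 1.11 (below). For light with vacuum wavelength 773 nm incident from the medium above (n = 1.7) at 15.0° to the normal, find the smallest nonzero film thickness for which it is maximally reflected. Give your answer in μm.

Top surface (1.7 → 1.28): reflection off a lower-index medium gives no phase shift.
Bottom surface (1.28 → 1.11): reflection off a lower-index medium gives no phase shift.
Zero or two π shifts → no net half-wave offset.
For strong reflection here: 2 n t cos θ_r = m λ.
Snell's law: 1.7 sin 15.0° = 1.28 sin θ_r → sin θ_r = 0.344, cos θ_r = 0.939.
Minimum nonzero at m = 1: t = λ / (2 n cos θ_r) = 773 / (2 × 1.28 × 0.939) = 322 nm.

0.322 μm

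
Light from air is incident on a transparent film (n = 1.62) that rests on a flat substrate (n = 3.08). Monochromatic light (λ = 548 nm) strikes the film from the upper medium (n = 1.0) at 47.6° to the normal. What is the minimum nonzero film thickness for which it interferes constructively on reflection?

190 nm

At the upper boundary (n = 1.0 to n = 1.62) the reflected ray undergoes a half-wave phase shift.
Ray reflecting at the bottom interface goes from n = 1.62 toward n = 3.08: a half-wave phase shift.
Net: no relative phase inversion (both shifts match).
So the condition for constructive reflection is 2 n t cos θ_r = m λ.
Snell's law: 1.0 sin 47.6° = 1.62 sin θ_r → sin θ_r = 0.456, cos θ_r = 0.890.
Minimum nonzero at m = 1: t = λ / (2 n cos θ_r) = 548 / (2 × 1.62 × 0.890) = 190 nm.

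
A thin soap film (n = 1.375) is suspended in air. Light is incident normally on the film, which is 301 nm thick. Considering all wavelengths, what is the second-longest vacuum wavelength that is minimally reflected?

414 nm

Top surface (1.0 → 1.375): reflection off a higher-index medium gives a half-wave phase shift.
Bottom surface (1.375 → 1.0): reflection off a lower-index medium gives no phase shift.
Exactly one π shift → a net half-wave offset.
With one net inversion, destructive interference in reflection requires 2 n t = m λ.
λ = 2 n t / m. The second-longest wavelength is m = 2: λ = 2 × 1.375 × 301 / 2.00 = 414 nm.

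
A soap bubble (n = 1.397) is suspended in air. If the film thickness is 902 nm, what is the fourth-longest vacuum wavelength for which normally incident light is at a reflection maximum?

Ray reflecting at the top interface goes from n = 1.0 toward n = 1.397: a half-wave phase shift.
Bottom surface (1.397 → 1.0): reflection off a lower-index medium gives no phase shift.
Net: one phase inversion between the two reflected rays.
So the condition for constructive reflection is 2 n t = (m + ½) λ.
λ = 2 n t / (m + ½). The fourth-longest wavelength is m = 3: λ = 2 × 1.397 × 902 / 3.50 = 720 nm.

720 nm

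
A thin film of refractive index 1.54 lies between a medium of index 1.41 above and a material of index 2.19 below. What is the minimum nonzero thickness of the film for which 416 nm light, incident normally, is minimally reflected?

At the upper boundary (n = 1.41 to n = 1.54) the reflected ray undergoes a half-wave phase shift.
At the lower boundary (n = 1.54 to n = 2.19) the reflected ray undergoes a half-wave phase shift.
The two reflections carry the same phase change, so no net offset.
With no net inversion, destructive interference in reflection requires 2 n t = (m + ½) λ.
Minimum at m = 0: t = λ / (4 n) = 416 / (4 × 1.54) = 67.5 nm.

67.5 nm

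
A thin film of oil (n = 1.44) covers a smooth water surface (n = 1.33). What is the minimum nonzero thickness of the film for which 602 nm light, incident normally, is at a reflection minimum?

At the upper boundary (n = 1.0 to n = 1.44) the reflected ray undergoes a half-wave phase shift.
Bottom surface (1.44 → 1.33): reflection off a lower-index medium gives no phase shift.
Exactly one π shift → a net half-wave offset.
So the condition for destructive reflection is 2 n t = m λ.
Minimum nonzero at m = 1: t = λ / (2 n) = 602 / (2 × 1.44) = 209 nm.

209 nm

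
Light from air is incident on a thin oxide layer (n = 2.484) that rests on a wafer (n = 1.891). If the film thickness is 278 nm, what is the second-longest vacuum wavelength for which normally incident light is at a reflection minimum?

691 nm

At the upper boundary (n = 1.0 to n = 2.484) the reflected ray undergoes a half-wave phase shift.
Ray reflecting at the bottom interface goes from n = 2.484 toward n = 1.891: no phase shift.
Exactly one π shift → a net half-wave offset.
For weak reflection here: 2 n t = m λ.
λ = 2 n t / m. The second-longest wavelength is m = 2: λ = 2 × 2.484 × 278 / 2.00 = 691 nm.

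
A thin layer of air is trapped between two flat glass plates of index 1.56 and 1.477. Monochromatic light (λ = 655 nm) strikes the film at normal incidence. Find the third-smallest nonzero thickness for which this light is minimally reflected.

983 nm

At the upper boundary (n = 1.56 to n = 1.0) the reflected ray undergoes no phase shift.
Bottom surface (1.0 → 1.477): reflection off a higher-index medium gives a half-wave phase shift.
Exactly one π shift → a net half-wave offset.
For weak reflection here: 2 n t = m λ.
The third-smallest nonzero thickness corresponds to m = 3: t = m λ / (2 n) = 3.00 × 655 / (2 × 1.0) = 983 nm.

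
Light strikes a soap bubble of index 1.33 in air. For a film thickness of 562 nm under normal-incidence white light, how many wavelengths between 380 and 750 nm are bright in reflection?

2

Top surface (1.0 → 1.33): reflection off a higher-index medium gives a half-wave phase shift.
At the lower boundary (n = 1.33 to n = 1.0) the reflected ray undergoes no phase shift.
Exactly one π shift → a net half-wave offset.
So the condition for constructive reflection is 2 n t = (m + ½) λ.
λ = 2 n t / (m + ½) = 1495 / (m + ½) nm.
m=1: 997 nm (IR); m=2: 598 nm (visible); m=3: 427 nm (visible); m=4: 332 nm (UV).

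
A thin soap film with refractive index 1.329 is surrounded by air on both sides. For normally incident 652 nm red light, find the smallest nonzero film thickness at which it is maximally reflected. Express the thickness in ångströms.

Top surface (1.0 → 1.329): reflection off a higher-index medium gives a half-wave phase shift.
Ray reflecting at the bottom interface goes from n = 1.329 toward n = 1.0: no phase shift.
The two reflections differ by half a wavelength.
With one net inversion, constructive interference in reflection requires 2 n t = (m + ½) λ.
Minimum at m = 0: t = λ / (4 n) = 652 / (4 × 1.329) = 123 nm.

1226 Å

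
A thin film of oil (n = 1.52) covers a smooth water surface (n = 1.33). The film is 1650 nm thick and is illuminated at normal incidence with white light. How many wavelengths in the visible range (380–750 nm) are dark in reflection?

7

Ray reflecting at the top interface goes from n = 1.0 toward n = 1.52: a half-wave phase shift.
Bottom surface (1.52 → 1.33): reflection off a lower-index medium gives no phase shift.
Exactly one π shift → a net half-wave offset.
With one net inversion, destructive interference in reflection requires 2 n t = m λ.
λ = 2 n t / m = 5016 / m nm.
m=6: 836 nm (IR); m=7: 717 nm (visible); m=8: 627 nm (visible); m=9: 557 nm (visible); m=10: 502 nm (visible); m=11: 456 nm (visible); m=12: 418 nm (visible); m=13: 386 nm (visible); m=14: 358 nm (UV).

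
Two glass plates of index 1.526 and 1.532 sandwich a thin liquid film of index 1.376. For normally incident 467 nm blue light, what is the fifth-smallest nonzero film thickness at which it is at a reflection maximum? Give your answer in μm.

0.764 μm

Top surface (1.526 → 1.376): reflection off a lower-index medium gives no phase shift.
Ray reflecting at the bottom interface goes from n = 1.376 toward n = 1.532: a half-wave phase shift.
Net: one phase inversion between the two reflected rays.
For maximum reflection here: 2 n t = (m + ½) λ.
The fifth-smallest nonzero thickness corresponds to m = 4: t = (m + ½) λ / (2 n) = 4.50 × 467 / (2 × 1.376) = 764 nm.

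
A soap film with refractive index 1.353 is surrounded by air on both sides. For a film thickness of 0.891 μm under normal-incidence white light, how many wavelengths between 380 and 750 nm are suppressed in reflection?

3

Ray reflecting at the top interface goes from n = 1.0 toward n = 1.353: a half-wave phase shift.
Bottom surface (1.353 → 1.0): reflection off a lower-index medium gives no phase shift.
The two reflections differ by half a wavelength.
For weak reflection here: 2 n t = m λ.
λ = 2 n t / m = 2411 / m nm.
m=3: 804 nm (IR); m=4: 603 nm (visible); m=5: 482 nm (visible); m=6: 402 nm (visible); m=7: 344 nm (UV).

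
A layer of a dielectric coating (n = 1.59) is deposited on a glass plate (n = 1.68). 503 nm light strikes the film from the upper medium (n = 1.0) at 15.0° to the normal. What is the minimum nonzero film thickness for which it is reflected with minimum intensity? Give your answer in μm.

0.0802 μm

At the upper boundary (n = 1.0 to n = 1.59) the reflected ray undergoes a half-wave phase shift.
At the lower boundary (n = 1.59 to n = 1.68) the reflected ray undergoes a half-wave phase shift.
The two reflections carry the same phase change, so no net offset.
For minimum reflection here: 2 n t cos θ_r = (m + ½) λ.
Snell's law: 1.0 sin 15.0° = 1.59 sin θ_r → sin θ_r = 0.163, cos θ_r = 0.987.
Minimum at m = 0: t = λ / (4 n cos θ_r) = 503 / (4 × 1.59 × 0.987) = 80.2 nm.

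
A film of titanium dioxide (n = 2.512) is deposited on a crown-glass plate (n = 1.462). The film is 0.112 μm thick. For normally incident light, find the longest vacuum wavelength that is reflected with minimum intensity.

Ray reflecting at the top interface goes from n = 1.0 toward n = 2.512: a half-wave phase shift.
Bottom surface (2.512 → 1.462): reflection off a lower-index medium gives no phase shift.
Net: one phase inversion between the two reflected rays.
For minimum reflection here: 2 n t = m λ.
λ = 2 n t / m. The longest wavelength is m = 1: λ = 2 × 2.512 × 112 / 1.00 = 563 nm.

563 nm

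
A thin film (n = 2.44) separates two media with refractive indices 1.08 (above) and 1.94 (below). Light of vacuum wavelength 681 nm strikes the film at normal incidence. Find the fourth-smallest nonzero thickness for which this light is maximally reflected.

488 nm

At the upper boundary (n = 1.08 to n = 2.44) the reflected ray undergoes a half-wave phase shift.
Bottom surface (2.44 → 1.94): reflection off a lower-index medium gives no phase shift.
Net: one phase inversion between the two reflected rays.
For strong reflection here: 2 n t = (m + ½) λ.
The fourth-smallest nonzero thickness corresponds to m = 3: t = (m + ½) λ / (2 n) = 3.50 × 681 / (2 × 2.44) = 488 nm.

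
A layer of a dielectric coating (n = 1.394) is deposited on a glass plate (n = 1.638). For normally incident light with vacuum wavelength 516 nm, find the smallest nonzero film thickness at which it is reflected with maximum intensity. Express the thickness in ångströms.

Top surface (1.0 → 1.394): reflection off a higher-index medium gives a half-wave phase shift.
At the lower boundary (n = 1.394 to n = 1.638) the reflected ray undergoes a half-wave phase shift.
Net: no relative phase inversion (both shifts match).
So the condition for constructive reflection is 2 n t = m λ.
Minimum nonzero at m = 1: t = λ / (2 n) = 516 / (2 × 1.394) = 185 nm.

1851 Å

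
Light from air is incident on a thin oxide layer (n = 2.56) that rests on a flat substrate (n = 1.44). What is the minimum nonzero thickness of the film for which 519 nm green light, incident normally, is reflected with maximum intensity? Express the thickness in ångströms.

Ray reflecting at the top interface goes from n = 1.0 toward n = 2.56: a half-wave phase shift.
Ray reflecting at the bottom interface goes from n = 2.56 toward n = 1.44: no phase shift.
The two reflections differ by half a wavelength.
With one net inversion, constructive interference in reflection requires 2 n t = (m + ½) λ.
Minimum at m = 0: t = λ / (4 n) = 519 / (4 × 2.56) = 50.7 nm.

507 Å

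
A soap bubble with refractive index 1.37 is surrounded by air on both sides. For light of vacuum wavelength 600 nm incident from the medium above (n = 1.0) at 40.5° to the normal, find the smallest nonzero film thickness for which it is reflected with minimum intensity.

Ray reflecting at the top interface goes from n = 1.0 toward n = 1.37: a half-wave phase shift.
At the lower boundary (n = 1.37 to n = 1.0) the reflected ray undergoes no phase shift.
Exactly one π shift → a net half-wave offset.
For minimum reflection here: 2 n t cos θ_r = m λ.
Snell's law: 1.0 sin 40.5° = 1.37 sin θ_r → sin θ_r = 0.474, cos θ_r = 0.880.
Minimum nonzero at m = 1: t = λ / (2 n cos θ_r) = 600 / (2 × 1.37 × 0.880) = 249 nm.

249 nm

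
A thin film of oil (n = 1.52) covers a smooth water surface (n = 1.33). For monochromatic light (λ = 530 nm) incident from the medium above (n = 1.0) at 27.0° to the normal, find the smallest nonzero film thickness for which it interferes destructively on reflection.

183 nm

Top surface (1.0 → 1.52): reflection off a higher-index medium gives a half-wave phase shift.
Bottom surface (1.52 → 1.33): reflection off a lower-index medium gives no phase shift.
Exactly one π shift → a net half-wave offset.
So the condition for destructive reflection is 2 n t cos θ_r = m λ.
Snell's law: 1.0 sin 27.0° = 1.52 sin θ_r → sin θ_r = 0.299, cos θ_r = 0.954.
Minimum nonzero at m = 1: t = λ / (2 n cos θ_r) = 530 / (2 × 1.52 × 0.954) = 183 nm.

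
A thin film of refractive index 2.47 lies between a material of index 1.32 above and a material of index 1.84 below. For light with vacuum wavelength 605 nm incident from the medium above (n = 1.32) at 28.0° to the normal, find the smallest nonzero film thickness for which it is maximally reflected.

63.3 nm

Ray reflecting at the top interface goes from n = 1.32 toward n = 2.47: a half-wave phase shift.
At the lower boundary (n = 2.47 to n = 1.84) the reflected ray undergoes no phase shift.
Net: one phase inversion between the two reflected rays.
For strong reflection here: 2 n t cos θ_r = (m + ½) λ.
Snell's law: 1.32 sin 28.0° = 2.47 sin θ_r → sin θ_r = 0.251, cos θ_r = 0.968.
Minimum at m = 0: t = λ / (4 n cos θ_r) = 605 / (4 × 2.47 × 0.968) = 63.3 nm.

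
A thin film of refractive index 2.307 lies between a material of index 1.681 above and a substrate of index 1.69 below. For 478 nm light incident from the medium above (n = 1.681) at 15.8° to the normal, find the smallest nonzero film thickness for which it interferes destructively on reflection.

106 nm

At the upper boundary (n = 1.681 to n = 2.307) the reflected ray undergoes a half-wave phase shift.
Ray reflecting at the bottom interface goes from n = 2.307 toward n = 1.69: no phase shift.
Net: one phase inversion between the two reflected rays.
For weak reflection here: 2 n t cos θ_r = m λ.
Snell's law: 1.681 sin 15.8° = 2.307 sin θ_r → sin θ_r = 0.198, cos θ_r = 0.980.
Minimum nonzero at m = 1: t = λ / (2 n cos θ_r) = 478 / (2 × 2.307 × 0.980) = 106 nm.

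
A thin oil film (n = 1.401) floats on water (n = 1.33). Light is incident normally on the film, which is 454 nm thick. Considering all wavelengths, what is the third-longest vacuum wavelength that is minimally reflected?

Ray reflecting at the top interface goes from n = 1.0 toward n = 1.401: a half-wave phase shift.
Bottom surface (1.401 → 1.33): reflection off a lower-index medium gives no phase shift.
The two reflections differ by half a wavelength.
For minimum reflection here: 2 n t = m λ.
λ = 2 n t / m. The third-longest wavelength is m = 3: λ = 2 × 1.401 × 454 / 3.00 = 424 nm.

424 nm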